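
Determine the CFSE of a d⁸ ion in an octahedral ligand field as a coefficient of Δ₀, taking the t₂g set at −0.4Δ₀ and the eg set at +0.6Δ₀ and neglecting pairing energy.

For octahedral d⁸ the high- and low-spin configurations coincide.
Configuration: t₂g⁶ eg².
CFSE = 6(-0.4Δ₀) + 2(0.6Δ₀) = -2.4Δ₀ + 1.2Δ₀ = -1.2Δ₀.

-1.2 Δ₀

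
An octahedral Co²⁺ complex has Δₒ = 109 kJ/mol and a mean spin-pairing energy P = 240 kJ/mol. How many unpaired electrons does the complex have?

3

Group 9 minus oxidation state +2 gives a d⁷ configuration for Co²⁺.
Here Δₒ < P (109 < 240), so the high-spin state is favoured.
Configuration: t₂g⁵ eg².
Unpaired electrons: 3.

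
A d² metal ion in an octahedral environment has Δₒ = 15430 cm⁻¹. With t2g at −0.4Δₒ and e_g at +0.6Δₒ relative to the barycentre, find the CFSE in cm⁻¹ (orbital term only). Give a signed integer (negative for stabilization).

Electron filling gives t2g^2 e_g^0.
The orbital stabilization is -0.8Δₒ = -0.8 × 15430 = -12344 cm⁻¹.

-12344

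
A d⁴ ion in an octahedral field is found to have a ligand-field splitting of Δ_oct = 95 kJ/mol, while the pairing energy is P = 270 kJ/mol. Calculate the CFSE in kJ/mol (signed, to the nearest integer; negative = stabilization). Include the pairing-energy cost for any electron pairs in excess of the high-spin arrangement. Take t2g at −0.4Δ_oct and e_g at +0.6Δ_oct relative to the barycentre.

-57

With Δ_oct < P the complex is high-spin.
That gives t2g^3 e_g^1.
Orbital CFSE = -0.6Δ_oct = -0.6 × 95 = -57 kJ/mol.
High-spin has no excess pairs, so no pairing correction applies.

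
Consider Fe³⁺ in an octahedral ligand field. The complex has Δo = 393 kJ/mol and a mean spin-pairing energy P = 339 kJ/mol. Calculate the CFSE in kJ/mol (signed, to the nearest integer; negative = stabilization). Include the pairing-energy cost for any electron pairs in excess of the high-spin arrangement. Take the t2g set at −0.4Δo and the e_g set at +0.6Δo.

-108

Group 8 minus oxidation state +3 gives a d⁵ configuration for Fe³⁺.
Here Δo > P (393 > 339), so the low-spin state is favoured.
Configuration: t2g^5 e_g^0.
Orbital CFSE = -2.0Δo = -2.0 × 393 = -786 kJ/mol.
Excess pairs vs high-spin: 2 − 0 = 2; pairing cost = +678 kJ/mol.
Net CFSE = -786 + 678 = -108 kJ/mol.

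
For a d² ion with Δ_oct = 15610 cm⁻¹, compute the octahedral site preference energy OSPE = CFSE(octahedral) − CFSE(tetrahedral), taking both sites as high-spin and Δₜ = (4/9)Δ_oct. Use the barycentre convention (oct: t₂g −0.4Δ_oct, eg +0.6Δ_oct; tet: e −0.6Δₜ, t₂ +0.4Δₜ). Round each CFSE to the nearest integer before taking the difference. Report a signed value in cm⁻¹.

Octahedral (high-spin): t2g^2 e_g^0, CFSE = 2(−0.4) + 0(+0.6) = -0.8Δ_oct = -0.8 × 15610 = -12488 cm⁻¹.
In a tetrahedral site the filling is e^2 t2^0: CFSE(tet) = -1.2Δₜ = -1.2 × (4/9)(15610) = -8325 cm⁻¹.
OSPE = -12488 − (-8325) = -4163 cm⁻¹.

-4163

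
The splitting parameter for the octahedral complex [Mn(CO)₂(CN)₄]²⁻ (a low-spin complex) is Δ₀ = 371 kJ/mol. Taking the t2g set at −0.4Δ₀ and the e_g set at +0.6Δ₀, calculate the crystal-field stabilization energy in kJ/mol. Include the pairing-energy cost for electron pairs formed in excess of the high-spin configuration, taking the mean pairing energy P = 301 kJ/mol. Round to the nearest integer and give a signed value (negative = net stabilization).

-140

Ligand charges: 2×(+0) from CO and 4×(-1) from CN⁻ sum to -4; with overall charge -2, Mn is +2.
Mn sits in group 7; removing 2 electrons leaves Mn²⁺ with 7 − 2 = 5 d electrons.
Configuration: t2g^5 e_g^0.
Orbital CFSE = 5(-0.4) + 0(0.6) = -2.0Δ₀ = -2.0 × 371 = -742 kJ/mol.
Pairing penalty: 2 pairs vs 0 in the high-spin reference → 2 extra × P = 602 kJ/mol.
Overall CFSE = -742 + 602 = -140 kJ/mol.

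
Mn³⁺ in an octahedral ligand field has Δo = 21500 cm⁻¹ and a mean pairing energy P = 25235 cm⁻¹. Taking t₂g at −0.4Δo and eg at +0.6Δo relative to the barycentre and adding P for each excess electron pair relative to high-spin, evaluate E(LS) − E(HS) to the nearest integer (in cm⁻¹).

3735

Mn³⁺: group 7, so d-count = 7 − 3 = 4.
In the high-spin limit (t₂g³ eg¹) the orbital term is -0.6Δo = -12900 cm⁻¹, with no excess pairing.
Low-spin t₂g⁴ eg⁰ gives -1.6Δo = -34400 cm⁻¹, but forming 1 extra pair costs 1P = 25235 cm⁻¹, so E(LS) = -34400 + 25235 = -9165 cm⁻¹.
E(LS) − E(HS) = -9165 − (-12900) = 3735 cm⁻¹.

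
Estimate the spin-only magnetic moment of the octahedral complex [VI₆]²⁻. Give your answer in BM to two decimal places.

1.73 BM

Each I⁻ contributes -1; 6 × (-1) = -6. With overall charge -2, V is in the +4 oxidation state.
Group 5 minus oxidation state +4 gives a d¹ configuration for V⁴⁺.
Configuration: t₂g¹ eg⁰ → 1 unpaired electron.
μ(spin-only) = √[1(1+2)] = √3 ≈ 1.73 BM.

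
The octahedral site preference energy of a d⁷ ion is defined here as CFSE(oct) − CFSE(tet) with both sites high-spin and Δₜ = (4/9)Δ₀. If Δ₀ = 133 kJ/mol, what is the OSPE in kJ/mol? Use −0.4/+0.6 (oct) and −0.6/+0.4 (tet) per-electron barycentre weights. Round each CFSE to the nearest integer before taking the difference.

In an octahedral site d⁷ (HS) is t₂g⁵ eg², giving CFSE(oct) = -0.8Δ₀ = -106 kJ/mol.
In a tetrahedral site the filling is e⁴ t₂³: CFSE(tet) = -1.2Δₜ = -1.2 × (4/9)(133) = -71 kJ/mol.
OSPE = -106 − (-71) = -35 kJ/mol.

-35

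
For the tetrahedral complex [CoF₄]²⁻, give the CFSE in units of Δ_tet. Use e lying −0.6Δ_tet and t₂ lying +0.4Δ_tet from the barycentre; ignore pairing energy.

-1.2 Δ_tet

Each F⁻ contributes -1; 4 × (-1) = -4. With overall charge -2, Co is in the +2 oxidation state.
Co sits in group 9; removing 2 electrons leaves Co²⁺ with 9 − 2 = 7 d electrons.
Tetrahedral splitting is small, so the complex is high-spin.
Configuration: e⁴ t₂³.
CFSE = 4(-0.6Δ_tet) + 3(0.4Δ_tet) = -2.4Δ_tet + 1.2Δ_tet = -1.2Δ_tet.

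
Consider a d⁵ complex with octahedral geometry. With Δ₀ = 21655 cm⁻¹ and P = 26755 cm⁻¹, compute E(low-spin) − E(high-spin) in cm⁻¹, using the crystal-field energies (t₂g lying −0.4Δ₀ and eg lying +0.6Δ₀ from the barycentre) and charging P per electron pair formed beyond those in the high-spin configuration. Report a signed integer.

10200

In the high-spin limit (t₂g³ eg²) the orbital term is 0.0Δ₀ = 0 cm⁻¹, with no excess pairing.
Low-spin: t₂g⁵ eg⁰, orbital CFSE = -2.0Δ₀ = -43310 cm⁻¹; plus 2 excess pairs × P = +53510 cm⁻¹; total 10200 cm⁻¹.
The difference is 10200 − (0) = 10200 cm⁻¹, so high-spin lies lower.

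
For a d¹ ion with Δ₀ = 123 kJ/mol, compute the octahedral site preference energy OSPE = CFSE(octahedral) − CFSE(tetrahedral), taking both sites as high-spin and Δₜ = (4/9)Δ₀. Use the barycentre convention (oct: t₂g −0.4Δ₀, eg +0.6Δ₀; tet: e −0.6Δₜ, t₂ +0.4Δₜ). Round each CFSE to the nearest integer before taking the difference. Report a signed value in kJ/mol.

-16

Octahedral (high-spin): t2g^1 e_g^0, CFSE = 1(−0.4) + 0(+0.6) = -0.4Δ₀ = -0.4 × 123 = -49 kJ/mol.
Tetrahedral e^1 t2^0 gives -0.6Δₜ = -0.6 × (4/9) × 123 = -33 kJ/mol.
Subtracting, OSPE = -49 − (-33) = -16 kJ/mol.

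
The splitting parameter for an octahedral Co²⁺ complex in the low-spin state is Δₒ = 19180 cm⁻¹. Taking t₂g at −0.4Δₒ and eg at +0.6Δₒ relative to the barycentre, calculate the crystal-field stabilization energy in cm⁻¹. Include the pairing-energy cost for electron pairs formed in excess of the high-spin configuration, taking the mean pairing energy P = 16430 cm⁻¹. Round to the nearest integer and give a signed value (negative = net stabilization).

Co is in group 9, so Co²⁺ is d⁷ (9 − 2 = 7).
The d⁷ electrons fill as t₂g⁶ eg¹.
Orbital CFSE = 6(-0.4) + 1(0.6) = -1.8Δₒ = -1.8 × 19180 = -34524 cm⁻¹.
Relative to high-spin t₂g⁵ eg² (2 paired), the low-spin configuration has 1 additional pair, contributing +1 × 16430 = +16430 cm⁻¹.
Net CFSE = -34524 + 16430 = -18094 cm⁻¹.

-18094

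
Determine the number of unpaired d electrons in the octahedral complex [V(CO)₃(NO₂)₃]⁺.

Ligand charges: 3×(+0) from CO and 3×(-1) from NO₂⁻ sum to -3; with overall charge +1, V is +4.
V is in group 5, so V⁴⁺ is d¹ (5 − 4 = 1).
Configuration: t₂g¹ eg⁰, giving 1 unpaired electron.

1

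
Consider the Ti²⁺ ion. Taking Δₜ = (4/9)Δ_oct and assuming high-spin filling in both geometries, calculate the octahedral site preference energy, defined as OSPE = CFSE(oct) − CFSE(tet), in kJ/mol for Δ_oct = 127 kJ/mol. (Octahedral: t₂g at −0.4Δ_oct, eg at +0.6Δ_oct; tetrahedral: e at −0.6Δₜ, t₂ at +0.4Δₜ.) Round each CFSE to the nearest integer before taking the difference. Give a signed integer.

Ti²⁺: group 4, so d-count = 4 − 2 = 2.
Octahedral (high-spin): t2g^2 e_g^0, CFSE = 2(−0.4) + 0(+0.6) = -0.8Δ_oct = -0.8 × 127 = -102 kJ/mol.
Tetrahedral: e^2 t2^0, CFSE = 2(−0.6) + 0(+0.4) = -1.2Δₜ = -1.2 × (4/9) × 127 = -68 kJ/mol.
OSPE = CFSE(oct) − CFSE(tet) = -102 − (-68) = -34 kJ/mol.

-34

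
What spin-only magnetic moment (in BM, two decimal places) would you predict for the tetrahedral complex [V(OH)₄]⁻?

Each OH⁻ contributes -1; 4 × (-1) = -4. With overall charge -1, V is in the +3 oxidation state.
V³⁺: group 5, so d-count = 5 − 3 = 2.
With tetrahedral geometry the complex is necessarily high-spin.
Configuration: e² t₂⁰ → 2 unpaired electrons.
μ(spin-only) = √[2(2+2)] = √8 ≈ 2.83 BM.

2.83 BM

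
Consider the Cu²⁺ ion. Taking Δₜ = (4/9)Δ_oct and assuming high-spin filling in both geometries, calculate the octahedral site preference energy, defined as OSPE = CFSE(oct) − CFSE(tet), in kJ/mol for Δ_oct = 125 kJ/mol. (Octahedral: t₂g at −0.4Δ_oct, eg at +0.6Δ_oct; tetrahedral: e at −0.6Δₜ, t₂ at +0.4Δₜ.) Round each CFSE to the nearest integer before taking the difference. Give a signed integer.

-53

Cu is in group 11, so Cu²⁺ is d⁹ (11 − 2 = 9).
Octahedral (high-spin): t₂g⁶ eg³, CFSE = 6(−0.4) + 3(+0.6) = -0.6Δ_oct = -0.6 × 125 = -75 kJ/mol.
In a tetrahedral site the filling is e⁴ t₂⁵: CFSE(tet) = -0.4Δₜ = -0.4 × (4/9)(125) = -22 kJ/mol.
OSPE = CFSE(oct) − CFSE(tet) = -75 − (-22) = -53 kJ/mol.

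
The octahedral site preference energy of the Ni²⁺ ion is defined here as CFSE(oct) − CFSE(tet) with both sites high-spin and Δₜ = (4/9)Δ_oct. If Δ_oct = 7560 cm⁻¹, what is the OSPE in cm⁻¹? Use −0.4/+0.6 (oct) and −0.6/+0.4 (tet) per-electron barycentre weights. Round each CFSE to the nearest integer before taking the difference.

-6384

Ni²⁺: group 10, so d-count = 10 − 2 = 8.
Octahedral (high-spin): t₂g⁶ eg², CFSE = 6(−0.4) + 2(+0.6) = -1.2Δ_oct = -1.2 × 7560 = -9072 cm⁻¹.
In a tetrahedral site the filling is e⁴ t₂⁴: CFSE(tet) = -0.8Δₜ = -0.8 × (4/9)(7560) = -2688 cm⁻¹.
OSPE = -9072 − (-2688) = -6384 cm⁻¹.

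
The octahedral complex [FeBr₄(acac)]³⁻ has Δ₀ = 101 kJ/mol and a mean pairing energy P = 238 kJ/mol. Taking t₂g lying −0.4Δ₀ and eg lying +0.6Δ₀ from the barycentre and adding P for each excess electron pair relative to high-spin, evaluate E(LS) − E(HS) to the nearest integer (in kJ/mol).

274

Ligand charges: 4×(-1) from Br⁻ and 1×(-1) from acac⁻ sum to -5; with overall charge -3, Fe is +2.
Fe sits in group 8; removing 2 electrons leaves Fe²⁺ with 8 − 2 = 6 d electrons.
High-spin: t₂g⁴ eg², CFSE = -0.4Δ₀ = -40 kJ/mol.
Low-spin t₂g⁶ eg⁰ gives -2.4Δ₀ = -242 kJ/mol, but forming 2 extra pairs costs 2P = 476 kJ/mol, so E(LS) = -242 + 476 = 234 kJ/mol.
Thus E(LS) − E(HS) = 274 kJ/mol.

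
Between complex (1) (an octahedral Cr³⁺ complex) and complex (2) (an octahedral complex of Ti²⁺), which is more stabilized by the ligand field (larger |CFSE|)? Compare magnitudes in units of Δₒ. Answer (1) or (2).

(1)

(1): Cr sits in group 6; removing 3 electrons leaves Cr³⁺ with 6 − 3 = 3 d electrons; For octahedral d³ the high- and low-spin configurations coincide; t₂g³ eg⁰, CFSE = -1.2Δₒ.
(2): Ti is in group 4, so Ti²⁺ is d² (4 − 2 = 2); For octahedral d² the high- and low-spin configurations coincide; t₂g² eg⁰, CFSE = -0.8Δₒ.
So (1) has the larger |CFSE|.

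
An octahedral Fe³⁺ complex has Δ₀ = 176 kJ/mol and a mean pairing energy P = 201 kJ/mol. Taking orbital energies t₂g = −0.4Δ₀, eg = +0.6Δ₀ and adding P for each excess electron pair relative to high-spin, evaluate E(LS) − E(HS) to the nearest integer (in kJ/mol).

Group 8 minus oxidation state +3 gives a d⁵ configuration for Fe³⁺.
High-spin: t₂g³ eg², CFSE = 0.0Δ₀ = 0 kJ/mol.
For low-spin the configuration is t₂g⁵ eg⁰: orbital energy -2.0 × 176 = -352 kJ/mol, and 2 additional pairs relative to high-spin add 402 kJ/mol, giving 50 kJ/mol.
E(LS) − E(HS) = 50 − (0) = 50 kJ/mol.

50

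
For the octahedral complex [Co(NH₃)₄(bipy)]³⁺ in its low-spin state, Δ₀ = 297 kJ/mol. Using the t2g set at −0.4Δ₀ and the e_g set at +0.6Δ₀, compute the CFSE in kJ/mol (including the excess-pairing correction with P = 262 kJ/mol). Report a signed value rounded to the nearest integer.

-189

Ligand charges: 4×(+0) from NH₃ and 1×(+0) from bipy sum to +0; with overall charge +3, Co is +3.
Co is in group 9, so Co³⁺ is d⁶ (9 − 3 = 6).
Electron filling gives t2g^6 e_g^0.
Orbital CFSE = 6(-0.4) + 0(0.6) = -2.4Δ₀ = -2.4 × 297 = -713 kJ/mol.
Relative to high-spin t2g^4 e_g^2 (1 paired), the low-spin configuration has 2 additional pairs, contributing +2 × 262 = +524 kJ/mol.
Net CFSE = -713 + 524 = -189 kJ/mol.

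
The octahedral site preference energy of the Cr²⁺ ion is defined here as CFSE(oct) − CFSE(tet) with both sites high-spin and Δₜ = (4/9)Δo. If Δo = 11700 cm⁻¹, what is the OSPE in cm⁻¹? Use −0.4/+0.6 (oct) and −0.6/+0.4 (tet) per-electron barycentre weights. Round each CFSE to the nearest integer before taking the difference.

Group 6 minus oxidation state +2 gives a d⁴ configuration for Cr²⁺.
Octahedral (high-spin): t2g^3 e_g^1, CFSE = 3(−0.4) + 1(+0.6) = -0.6Δo = -0.6 × 11700 = -7020 cm⁻¹.
Tetrahedral e^2 t2^2 gives -0.4Δₜ = -0.4 × (4/9) × 11700 = -2080 cm⁻¹.
Subtracting, OSPE = -7020 − (-2080) = -4940 cm⁻¹.

-4940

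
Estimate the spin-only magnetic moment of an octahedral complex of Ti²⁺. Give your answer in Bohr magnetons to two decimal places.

Ti sits in group 4; removing 2 electrons leaves Ti²⁺ with 4 − 2 = 2 d electrons.
For octahedral d² the high- and low-spin configurations coincide.
Configuration: t₂g² eg⁰ → 2 unpaired electrons.
μ(spin-only) = √[2(2+2)] = √8 ≈ 2.83 Bohr magnetons.

2.83 Bohr magnetons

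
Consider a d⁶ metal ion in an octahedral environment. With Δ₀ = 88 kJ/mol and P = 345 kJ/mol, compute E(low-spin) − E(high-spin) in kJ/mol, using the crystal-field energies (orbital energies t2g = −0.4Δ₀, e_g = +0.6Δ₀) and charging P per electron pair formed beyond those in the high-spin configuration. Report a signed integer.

514

High-spin d⁶ fills as t2g^4 e_g^2 with CFSE 4(−0.4) + 2(+0.6) = -0.4Δ₀ = -35 kJ/mol.
Low-spin: t2g^6 e_g^0, orbital CFSE = -2.4Δ₀ = -211 kJ/mol; plus 2 excess pairs × P = +690 kJ/mol; total 479 kJ/mol.
The difference is 479 − (-35) = 514 kJ/mol, so high-spin lies lower.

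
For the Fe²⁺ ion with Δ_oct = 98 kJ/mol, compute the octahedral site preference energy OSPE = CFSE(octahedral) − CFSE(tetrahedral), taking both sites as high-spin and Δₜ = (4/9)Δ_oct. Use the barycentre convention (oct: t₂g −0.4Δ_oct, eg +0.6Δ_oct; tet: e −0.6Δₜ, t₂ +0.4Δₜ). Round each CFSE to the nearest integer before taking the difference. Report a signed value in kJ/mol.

-13

Fe is in group 8, so Fe²⁺ is d⁶ (8 − 2 = 6).
Octahedral high-spin t2g^4 e_g^2: CFSE = -0.4 × 98 = -39 kJ/mol.
Tetrahedral: e^3 t2^3, CFSE = 3(−0.6) + 3(+0.4) = -0.6Δₜ = -0.6 × (4/9) × 98 = -26 kJ/mol.
OSPE = -39 − (-26) = -13 kJ/mol.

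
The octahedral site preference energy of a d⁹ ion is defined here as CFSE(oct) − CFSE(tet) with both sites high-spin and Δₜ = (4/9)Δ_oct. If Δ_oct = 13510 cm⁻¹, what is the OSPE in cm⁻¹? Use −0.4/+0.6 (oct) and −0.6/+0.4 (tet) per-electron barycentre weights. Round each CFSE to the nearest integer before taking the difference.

Octahedral high-spin t2g^6 e_g^3: CFSE = -0.6 × 13510 = -8106 cm⁻¹.
Tetrahedral e^4 t2^5 gives -0.4Δₜ = -0.4 × (4/9) × 13510 = -2402 cm⁻¹.
OSPE = -8106 − (-2402) = -5704 cm⁻¹.

-5704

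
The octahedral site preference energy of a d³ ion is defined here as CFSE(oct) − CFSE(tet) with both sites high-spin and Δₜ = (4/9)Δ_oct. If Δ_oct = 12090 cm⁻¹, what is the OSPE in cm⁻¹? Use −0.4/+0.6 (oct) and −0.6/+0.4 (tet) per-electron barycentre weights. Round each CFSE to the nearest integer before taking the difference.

-10209

Octahedral high-spin t2g^3 e_g^0: CFSE = -1.2 × 12090 = -14508 cm⁻¹.
Tetrahedral: e^2 t2^1, CFSE = 2(−0.6) + 1(+0.4) = -0.8Δₜ = -0.8 × (4/9) × 12090 = -4299 cm⁻¹.
OSPE = CFSE(oct) − CFSE(tet) = -14508 − (-4299) = -10209 cm⁻¹.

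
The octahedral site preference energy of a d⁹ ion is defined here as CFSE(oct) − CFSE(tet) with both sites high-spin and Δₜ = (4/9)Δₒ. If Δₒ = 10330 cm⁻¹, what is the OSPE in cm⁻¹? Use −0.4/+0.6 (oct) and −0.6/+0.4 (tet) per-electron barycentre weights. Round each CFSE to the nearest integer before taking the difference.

-4362

Octahedral (high-spin): t2g^6 e_g^3, CFSE = 6(−0.4) + 3(+0.6) = -0.6Δₒ = -0.6 × 10330 = -6198 cm⁻¹.
In a tetrahedral site the filling is e^4 t2^5: CFSE(tet) = -0.4Δₜ = -0.4 × (4/9)(10330) = -1836 cm⁻¹.
Subtracting, OSPE = -6198 − (-1836) = -4362 cm⁻¹.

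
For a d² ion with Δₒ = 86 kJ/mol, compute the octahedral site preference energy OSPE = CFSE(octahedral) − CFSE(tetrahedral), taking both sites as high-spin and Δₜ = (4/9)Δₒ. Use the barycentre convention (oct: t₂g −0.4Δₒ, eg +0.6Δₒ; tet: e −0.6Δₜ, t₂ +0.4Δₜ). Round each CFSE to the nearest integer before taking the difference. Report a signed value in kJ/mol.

Octahedral (high-spin): t₂g² eg⁰, CFSE = 2(−0.4) + 0(+0.6) = -0.8Δₒ = -0.8 × 86 = -69 kJ/mol.
Tetrahedral e² t₂⁰ gives -1.2Δₜ = -1.2 × (4/9) × 86 = -46 kJ/mol.
OSPE = -69 − (-46) = -23 kJ/mol.

-23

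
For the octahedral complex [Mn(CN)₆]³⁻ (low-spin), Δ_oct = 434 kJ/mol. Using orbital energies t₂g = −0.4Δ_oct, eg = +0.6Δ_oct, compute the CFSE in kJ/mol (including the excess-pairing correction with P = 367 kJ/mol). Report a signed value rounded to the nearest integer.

Each CN⁻ contributes -1; 6 × (-1) = -6. With overall charge -3, Mn is in the +3 oxidation state.
Mn sits in group 7; removing 3 electrons leaves Mn³⁺ with 7 − 3 = 4 d electrons.
Configuration: t₂g⁴ eg⁰.
The orbital stabilization is -1.6Δ_oct = -1.6 × 434 = -694 kJ/mol.
Pairing penalty: 1 pair vs 0 in the high-spin reference → 1 extra × P = 367 kJ/mol.
Net CFSE = -694 + 367 = -327 kJ/mol.

-327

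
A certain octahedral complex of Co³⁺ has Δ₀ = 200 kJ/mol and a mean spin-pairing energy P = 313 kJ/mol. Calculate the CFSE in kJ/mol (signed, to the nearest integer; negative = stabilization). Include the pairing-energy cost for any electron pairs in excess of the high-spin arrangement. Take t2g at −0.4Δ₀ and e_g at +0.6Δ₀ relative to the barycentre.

-80

Co is in group 9, so Co³⁺ is d⁶ (9 − 3 = 6).
With Δ₀ < P the complex is high-spin.
Filling d⁶ accordingly: t2g^4 e_g^2.
Orbital CFSE = -0.4Δ₀ = -0.4 × 200 = -80 kJ/mol.
High-spin has no excess pairs, so no pairing correction applies.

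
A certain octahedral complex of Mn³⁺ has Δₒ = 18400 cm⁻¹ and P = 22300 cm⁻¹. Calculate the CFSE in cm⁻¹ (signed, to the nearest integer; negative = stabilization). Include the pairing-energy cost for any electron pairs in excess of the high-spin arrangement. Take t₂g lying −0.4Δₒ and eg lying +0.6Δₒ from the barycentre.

Mn sits in group 7; removing 3 electrons leaves Mn³⁺ with 7 − 3 = 4 d electrons.
Here Δₒ < P (18400 < 22300), so the high-spin state is favoured.
Filling d⁴ accordingly: t₂g³ eg¹.
Orbital CFSE = -0.6Δₒ = -0.6 × 18400 = -11040 cm⁻¹.
High-spin has no excess pairs, so no pairing correction applies.

-11040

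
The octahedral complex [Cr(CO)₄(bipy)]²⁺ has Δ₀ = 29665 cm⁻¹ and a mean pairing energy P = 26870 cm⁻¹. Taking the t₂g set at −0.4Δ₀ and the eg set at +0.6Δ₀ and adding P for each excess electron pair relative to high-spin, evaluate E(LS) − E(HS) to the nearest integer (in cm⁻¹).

-2795

Ligand charges: 4×(+0) from CO and 1×(+0) from bipy sum to +0; with overall charge +2, Cr is +2.
Cr is in group 6, so Cr²⁺ is d⁴ (6 − 2 = 4).
High-spin: t₂g³ eg¹, CFSE = -0.6Δ₀ = -17799 cm⁻¹.
Low-spin t₂g⁴ eg⁰ gives -1.6Δ₀ = -47464 cm⁻¹, but forming 1 extra pair costs 1P = 26870 cm⁻¹, so E(LS) = -47464 + 26870 = -20594 cm⁻¹.
Thus E(LS) − E(HS) = -2795 cm⁻¹.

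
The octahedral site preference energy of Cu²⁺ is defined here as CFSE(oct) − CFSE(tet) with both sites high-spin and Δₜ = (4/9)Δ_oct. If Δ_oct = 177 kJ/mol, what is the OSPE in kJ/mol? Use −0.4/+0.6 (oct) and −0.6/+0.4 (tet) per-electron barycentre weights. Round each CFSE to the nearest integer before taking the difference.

Group 11 minus oxidation state +2 gives a d⁹ configuration for Cu²⁺.
In an octahedral site d⁹ (HS) is t₂g⁶ eg³, giving CFSE(oct) = -0.6Δ_oct = -106 kJ/mol.
Tetrahedral: e⁴ t₂⁵, CFSE = 4(−0.6) + 5(+0.4) = -0.4Δₜ = -0.4 × (4/9) × 177 = -31 kJ/mol.
OSPE = -106 − (-31) = -75 kJ/mol.

-75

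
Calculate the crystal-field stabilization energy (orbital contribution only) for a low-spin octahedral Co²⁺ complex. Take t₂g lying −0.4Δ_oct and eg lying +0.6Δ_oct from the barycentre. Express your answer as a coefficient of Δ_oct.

Co is in group 9, so Co²⁺ is d⁷ (9 − 2 = 7).
Configuration: t₂g⁶ eg¹.
CFSE = 6(-0.4Δ_oct) + 1(0.6Δ_oct) = -2.4Δ_oct + 0.6Δ_oct = -1.8Δ_oct.

-1.8 Δ_oct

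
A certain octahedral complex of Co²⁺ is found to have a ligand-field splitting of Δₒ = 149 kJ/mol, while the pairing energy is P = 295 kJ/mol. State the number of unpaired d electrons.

3

Co²⁺: group 9, so d-count = 9 − 2 = 7.
With Δₒ < P the complex is high-spin.
Configuration: t₂g⁵ eg².
Unpaired electrons: 3.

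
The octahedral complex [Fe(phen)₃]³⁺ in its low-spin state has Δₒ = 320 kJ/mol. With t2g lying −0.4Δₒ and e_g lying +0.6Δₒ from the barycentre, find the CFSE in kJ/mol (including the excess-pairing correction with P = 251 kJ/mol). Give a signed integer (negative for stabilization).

phen is neutral, so the +3 overall charge sits on Fe: oxidation state +3.
Fe sits in group 8; removing 3 electrons leaves Fe³⁺ with 8 − 3 = 5 d electrons.
Electron filling gives t2g^5 e_g^0.
CFSE(orbital) = 5×(-0.4Δₒ) + 0×(0.6Δₒ) = -2.0Δₒ; with Δₒ = 320 kJ/mol that is -640 kJ/mol.
Pairing penalty: 2 pairs vs 0 in the high-spin reference → 2 extra × P = 502 kJ/mol.
Combining: -640 + 502 = -138 kJ/mol.

-138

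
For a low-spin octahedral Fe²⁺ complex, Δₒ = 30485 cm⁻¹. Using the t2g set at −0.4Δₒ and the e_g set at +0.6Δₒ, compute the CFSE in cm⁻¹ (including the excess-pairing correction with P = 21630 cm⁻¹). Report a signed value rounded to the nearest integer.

-29904

Fe²⁺: group 8, so d-count = 8 − 2 = 6.
Configuration: t2g^6 e_g^0.
The orbital stabilization is -2.4Δₒ = -2.4 × 30485 = -73164 cm⁻¹.
Relative to high-spin t2g^4 e_g^2 (1 paired), the low-spin configuration has 2 additional pairs, contributing +2 × 21630 = +43260 cm⁻¹.
Combining: -73164 + 43260 = -29904 cm⁻¹.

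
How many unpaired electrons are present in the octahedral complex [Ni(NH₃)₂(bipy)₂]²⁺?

2

Ligand charges: 2×(+0) from NH₃ and 2×(+0) from bipy sum to +0; with overall charge +2, Ni is +2.
Ni sits in group 10; removing 2 electrons leaves Ni²⁺ with 10 − 2 = 8 d electrons.
Configuration: t2g^6 e_g^2, giving 2 unpaired electrons.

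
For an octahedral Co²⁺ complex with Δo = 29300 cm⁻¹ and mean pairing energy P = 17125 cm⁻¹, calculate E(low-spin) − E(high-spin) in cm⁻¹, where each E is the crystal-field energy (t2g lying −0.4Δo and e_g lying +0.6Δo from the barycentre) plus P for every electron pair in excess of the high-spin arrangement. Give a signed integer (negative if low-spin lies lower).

Co sits in group 9; removing 2 electrons leaves Co²⁺ with 9 − 2 = 7 d electrons.
High-spin: t2g^5 e_g^2, CFSE = -0.8Δo = -23440 cm⁻¹.
Low-spin t2g^6 e_g^1 gives -1.8Δo = -52740 cm⁻¹, but forming 1 extra pair costs 1P = 17125 cm⁻¹, so E(LS) = -52740 + 17125 = -35615 cm⁻¹.
The difference is -35615 − (-23440) = -12175 cm⁻¹, so low-spin lies lower.

-12175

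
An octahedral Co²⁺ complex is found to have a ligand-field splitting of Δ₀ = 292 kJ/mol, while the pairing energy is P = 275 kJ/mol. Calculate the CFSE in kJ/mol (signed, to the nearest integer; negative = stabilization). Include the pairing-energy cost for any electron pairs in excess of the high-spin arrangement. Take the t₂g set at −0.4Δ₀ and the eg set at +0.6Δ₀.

Co is in group 9, so Co²⁺ is d⁷ (9 − 2 = 7).
With Δ₀ > P the complex is low-spin.
Configuration: t₂g⁶ eg¹.
Orbital CFSE = -1.8Δ₀ = -1.8 × 292 = -526 kJ/mol.
Excess pairs vs high-spin: 3 − 2 = 1; pairing cost = +275 kJ/mol.
Net CFSE = -526 + 275 = -251 kJ/mol.

-251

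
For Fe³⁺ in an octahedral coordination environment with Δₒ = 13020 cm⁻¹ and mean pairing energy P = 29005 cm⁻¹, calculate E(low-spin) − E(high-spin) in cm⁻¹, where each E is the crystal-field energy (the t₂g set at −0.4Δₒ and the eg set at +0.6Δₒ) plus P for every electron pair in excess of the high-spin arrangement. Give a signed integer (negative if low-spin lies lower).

31970

Fe sits in group 8; removing 3 electrons leaves Fe³⁺ with 8 − 3 = 5 d electrons.
In the high-spin limit (t₂g³ eg²) the orbital term is 0.0Δₒ = 0 cm⁻¹, with no excess pairing.
For low-spin the configuration is t₂g⁵ eg⁰: orbital energy -2.0 × 13020 = -26040 cm⁻¹, and 2 additional pairs relative to high-spin add 58010 cm⁻¹, giving 31970 cm⁻¹.
Thus E(LS) − E(HS) = 31970 cm⁻¹.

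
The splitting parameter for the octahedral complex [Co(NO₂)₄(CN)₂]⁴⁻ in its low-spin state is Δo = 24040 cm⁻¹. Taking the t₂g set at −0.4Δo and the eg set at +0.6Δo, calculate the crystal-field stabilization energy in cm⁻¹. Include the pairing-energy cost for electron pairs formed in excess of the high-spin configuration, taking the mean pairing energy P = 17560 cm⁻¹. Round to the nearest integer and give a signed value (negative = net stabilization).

-25712

Ligand charges: 4×(-1) from NO₂⁻ and 2×(-1) from CN⁻ sum to -6; with overall charge -4, Co is +2.
Co sits in group 9; removing 2 electrons leaves Co²⁺ with 9 − 2 = 7 d electrons.
Electron filling gives t₂g⁶ eg¹.
The orbital stabilization is -1.8Δo = -1.8 × 24040 = -43272 cm⁻¹.
High-spin d⁷ would be t₂g⁵ eg² with 2 pairs; low-spin has 3, so 1 excess pair costs +1P = +17560 cm⁻¹.
Overall CFSE = -43272 + 17560 = -25712 cm⁻¹.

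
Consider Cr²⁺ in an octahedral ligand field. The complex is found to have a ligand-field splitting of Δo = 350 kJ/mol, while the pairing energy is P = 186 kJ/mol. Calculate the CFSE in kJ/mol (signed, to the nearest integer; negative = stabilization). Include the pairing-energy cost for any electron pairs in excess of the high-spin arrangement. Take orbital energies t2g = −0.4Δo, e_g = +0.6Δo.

Group 6 minus oxidation state +2 gives a d⁴ configuration for Cr²⁺.
Δo > P, so pairing is preferred: the ground state is low-spin.
Configuration: t2g^4 e_g^0.
Orbital CFSE = -1.6Δo = -1.6 × 350 = -560 kJ/mol.
Excess pairs vs high-spin: 1 − 0 = 1; pairing cost = +186 kJ/mol.
Net CFSE = -560 + 186 = -374 kJ/mol.

-374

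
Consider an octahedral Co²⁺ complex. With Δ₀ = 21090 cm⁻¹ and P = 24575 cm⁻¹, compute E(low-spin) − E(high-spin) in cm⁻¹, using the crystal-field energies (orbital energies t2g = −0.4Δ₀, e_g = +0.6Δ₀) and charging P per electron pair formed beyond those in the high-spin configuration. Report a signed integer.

Co sits in group 9; removing 2 electrons leaves Co²⁺ with 9 − 2 = 7 d electrons.
High-spin: t2g^5 e_g^2, CFSE = -0.8Δ₀ = -16872 cm⁻¹.
Low-spin: t2g^6 e_g^1, orbital CFSE = -1.8Δ₀ = -37962 cm⁻¹; plus 1 excess pair × P = +24575 cm⁻¹; total -13387 cm⁻¹.
E(LS) − E(HS) = -13387 − (-16872) = 3485 cm⁻¹.

3485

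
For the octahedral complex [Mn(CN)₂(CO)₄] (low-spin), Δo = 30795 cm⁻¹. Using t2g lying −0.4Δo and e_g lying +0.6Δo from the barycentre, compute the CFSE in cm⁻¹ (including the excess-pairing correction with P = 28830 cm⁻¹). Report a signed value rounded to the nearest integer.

-3930

Ligand charges: 2×(-1) from CN⁻ and 4×(+0) from CO sum to -2; with overall charge +0, Mn is +2.
Mn sits in group 7; removing 2 electrons leaves Mn²⁺ with 7 − 2 = 5 d electrons.
Configuration: t2g^5 e_g^0.
Orbital CFSE = 5(-0.4) + 0(0.6) = -2.0Δo = -2.0 × 30795 = -61590 cm⁻¹.
Relative to high-spin t2g^3 e_g^2 (0 paired), the low-spin configuration has 2 additional pairs, contributing +2 × 28830 = +57660 cm⁻¹.
Net CFSE = -61590 + 57660 = -3930 cm⁻¹.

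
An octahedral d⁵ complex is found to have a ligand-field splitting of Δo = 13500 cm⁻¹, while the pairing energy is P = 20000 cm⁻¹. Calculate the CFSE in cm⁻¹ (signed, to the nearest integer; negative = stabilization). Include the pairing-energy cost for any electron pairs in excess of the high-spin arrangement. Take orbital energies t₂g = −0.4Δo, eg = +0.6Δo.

Here Δo < P (13500 < 20000), so the high-spin state is favoured.
That gives t₂g³ eg².
Orbital CFSE = 0.0Δo = 0.0 × 13500 = 0 cm⁻¹.
High-spin has no excess pairs, so no pairing correction applies.

0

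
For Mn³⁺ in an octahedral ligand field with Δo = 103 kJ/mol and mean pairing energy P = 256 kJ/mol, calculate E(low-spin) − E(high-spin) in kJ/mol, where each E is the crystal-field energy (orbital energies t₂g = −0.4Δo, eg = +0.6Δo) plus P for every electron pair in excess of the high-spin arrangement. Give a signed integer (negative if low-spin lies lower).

153

Mn sits in group 7; removing 3 electrons leaves Mn³⁺ with 7 − 3 = 4 d electrons.
High-spin: t₂g³ eg¹, CFSE = -0.6Δo = -62 kJ/mol.
Low-spin t₂g⁴ eg⁰ gives -1.6Δo = -165 kJ/mol, but forming 1 extra pair costs 1P = 256 kJ/mol, so E(LS) = -165 + 256 = 91 kJ/mol.
E(LS) − E(HS) = 91 − (-62) = 153 kJ/mol.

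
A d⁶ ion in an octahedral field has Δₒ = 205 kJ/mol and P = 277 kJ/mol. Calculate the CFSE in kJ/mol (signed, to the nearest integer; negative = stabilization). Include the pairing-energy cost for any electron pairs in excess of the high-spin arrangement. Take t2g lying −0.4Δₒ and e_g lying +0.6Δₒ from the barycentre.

Since Δₒ = 205 kJ/mol < P = 277 kJ/mol, the complex adopts the high-spin configuration.
Configuration: t2g^4 e_g^2.
Orbital CFSE = -0.4Δₒ = -0.4 × 205 = -82 kJ/mol.
High-spin has no excess pairs, so no pairing correction applies.

-82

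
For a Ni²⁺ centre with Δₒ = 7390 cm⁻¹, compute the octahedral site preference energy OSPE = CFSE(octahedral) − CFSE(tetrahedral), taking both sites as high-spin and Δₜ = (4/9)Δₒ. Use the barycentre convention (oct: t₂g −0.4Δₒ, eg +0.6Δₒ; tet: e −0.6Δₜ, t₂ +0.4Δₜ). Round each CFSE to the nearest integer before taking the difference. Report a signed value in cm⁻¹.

-6240

Ni²⁺: group 10, so d-count = 10 − 2 = 8.
In an octahedral site d⁸ (HS) is t₂g⁶ eg², giving CFSE(oct) = -1.2Δₒ = -8868 cm⁻¹.
In a tetrahedral site the filling is e⁴ t₂⁴: CFSE(tet) = -0.8Δₜ = -0.8 × (4/9)(7390) = -2628 cm⁻¹.
OSPE = -8868 − (-2628) = -6240 cm⁻¹.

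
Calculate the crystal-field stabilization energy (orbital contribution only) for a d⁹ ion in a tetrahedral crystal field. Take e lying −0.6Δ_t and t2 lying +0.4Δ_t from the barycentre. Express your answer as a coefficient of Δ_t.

Tetrahedral fields are weak (Δₜ ≈ 4/9 Δₒ), so electrons fill high-spin.
Configuration: e^4 t2^5.
CFSE = 4(-0.6Δ_t) + 5(0.4Δ_t) = -2.4Δ_t + 2.0Δ_t = -0.4Δ_t.

-0.4 Δ_t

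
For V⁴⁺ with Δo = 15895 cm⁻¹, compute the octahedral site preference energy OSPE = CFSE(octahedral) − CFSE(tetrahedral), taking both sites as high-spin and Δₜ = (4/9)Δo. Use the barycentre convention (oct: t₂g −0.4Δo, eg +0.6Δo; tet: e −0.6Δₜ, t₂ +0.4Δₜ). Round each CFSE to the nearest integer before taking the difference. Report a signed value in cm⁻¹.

V⁴⁺: group 5, so d-count = 5 − 4 = 1.
Octahedral (high-spin): t₂g¹ eg⁰, CFSE = 1(−0.4) + 0(+0.6) = -0.4Δo = -0.4 × 15895 = -6358 cm⁻¹.
In a tetrahedral site the filling is e¹ t₂⁰: CFSE(tet) = -0.6Δₜ = -0.6 × (4/9)(15895) = -4239 cm⁻¹.
Subtracting, OSPE = -6358 − (-4239) = -2119 cm⁻¹.

-2119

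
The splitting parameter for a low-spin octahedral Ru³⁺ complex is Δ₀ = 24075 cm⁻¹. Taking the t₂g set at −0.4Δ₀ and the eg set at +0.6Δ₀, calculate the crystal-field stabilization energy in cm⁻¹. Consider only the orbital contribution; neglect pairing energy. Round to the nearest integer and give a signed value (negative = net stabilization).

-48150

Ru is in group 8, so Ru³⁺ is d⁵ (8 − 3 = 5).
The d⁵ electrons fill as t₂g⁵ eg⁰.
The orbital stabilization is -2.0Δ₀ = -2.0 × 24075 = -48150 cm⁻¹.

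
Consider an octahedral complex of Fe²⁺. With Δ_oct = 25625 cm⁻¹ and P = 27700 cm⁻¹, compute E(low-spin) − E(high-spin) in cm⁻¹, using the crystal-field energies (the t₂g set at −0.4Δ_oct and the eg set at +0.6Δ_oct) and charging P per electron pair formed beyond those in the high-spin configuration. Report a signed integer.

4150

Fe²⁺: group 8, so d-count = 8 − 2 = 6.
In the high-spin limit (t₂g⁴ eg²) the orbital term is -0.4Δ_oct = -10250 cm⁻¹, with no excess pairing.
For low-spin the configuration is t₂g⁶ eg⁰: orbital energy -2.4 × 25625 = -61500 cm⁻¹, and 2 additional pairs relative to high-spin add 55400 cm⁻¹, giving -6100 cm⁻¹.
E(LS) − E(HS) = -6100 − (-10250) = 4150 cm⁻¹.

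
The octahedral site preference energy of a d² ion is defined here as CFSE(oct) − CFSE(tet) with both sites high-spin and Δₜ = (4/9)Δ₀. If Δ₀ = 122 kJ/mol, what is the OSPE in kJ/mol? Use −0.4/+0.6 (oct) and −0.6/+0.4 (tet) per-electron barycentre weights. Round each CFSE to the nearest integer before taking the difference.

In an octahedral site d² (HS) is t₂g² eg⁰, giving CFSE(oct) = -0.8Δ₀ = -98 kJ/mol.
Tetrahedral e² t₂⁰ gives -1.2Δₜ = -1.2 × (4/9) × 122 = -65 kJ/mol.
Subtracting, OSPE = -98 − (-65) = -33 kJ/mol.

-33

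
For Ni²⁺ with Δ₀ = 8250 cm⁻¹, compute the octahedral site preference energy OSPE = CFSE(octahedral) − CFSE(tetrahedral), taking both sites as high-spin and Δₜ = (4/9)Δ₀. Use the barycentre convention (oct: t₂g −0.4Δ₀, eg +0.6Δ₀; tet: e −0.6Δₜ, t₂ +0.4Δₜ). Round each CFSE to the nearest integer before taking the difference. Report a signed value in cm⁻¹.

-6967

Ni sits in group 10; removing 2 electrons leaves Ni²⁺ with 10 − 2 = 8 d electrons.
Octahedral (high-spin): t₂g⁶ eg², CFSE = 6(−0.4) + 2(+0.6) = -1.2Δ₀ = -1.2 × 8250 = -9900 cm⁻¹.
In a tetrahedral site the filling is e⁴ t₂⁴: CFSE(tet) = -0.8Δₜ = -0.8 × (4/9)(8250) = -2933 cm⁻¹.
Subtracting, OSPE = -9900 − (-2933) = -6967 cm⁻¹.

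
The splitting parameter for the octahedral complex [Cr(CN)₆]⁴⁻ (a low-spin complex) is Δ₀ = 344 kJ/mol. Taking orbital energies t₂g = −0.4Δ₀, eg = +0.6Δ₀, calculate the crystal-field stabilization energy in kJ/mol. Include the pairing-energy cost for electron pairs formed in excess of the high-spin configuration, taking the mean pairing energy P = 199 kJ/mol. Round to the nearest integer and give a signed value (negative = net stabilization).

Each CN⁻ contributes -1; 6 × (-1) = -6. With overall charge -4, Cr is in the +2 oxidation state.
Group 6 minus oxidation state +2 gives a d⁴ configuration for Cr²⁺.
The d⁴ electrons fill as t₂g⁴ eg⁰.
The orbital stabilization is -1.6Δ₀ = -1.6 × 344 = -550 kJ/mol.
Pairing penalty: 1 pair vs 0 in the high-spin reference → 1 extra × P = 199 kJ/mol.
Net CFSE = -550 + 199 = -351 kJ/mol.

-351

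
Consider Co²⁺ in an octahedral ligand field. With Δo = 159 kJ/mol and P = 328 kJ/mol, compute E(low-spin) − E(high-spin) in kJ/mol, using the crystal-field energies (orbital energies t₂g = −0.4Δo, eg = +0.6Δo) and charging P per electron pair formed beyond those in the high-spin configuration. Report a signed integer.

169

Co sits in group 9; removing 2 electrons leaves Co²⁺ with 9 − 2 = 7 d electrons.
High-spin d⁷ fills as t₂g⁵ eg² with CFSE 5(−0.4) + 2(+0.6) = -0.8Δo = -127 kJ/mol.
For low-spin the configuration is t₂g⁶ eg¹: orbital energy -1.8 × 159 = -286 kJ/mol, and 1 additional pair relative to high-spin adds 328 kJ/mol, giving 42 kJ/mol.
The difference is 42 − (-127) = 169 kJ/mol, so high-spin lies lower.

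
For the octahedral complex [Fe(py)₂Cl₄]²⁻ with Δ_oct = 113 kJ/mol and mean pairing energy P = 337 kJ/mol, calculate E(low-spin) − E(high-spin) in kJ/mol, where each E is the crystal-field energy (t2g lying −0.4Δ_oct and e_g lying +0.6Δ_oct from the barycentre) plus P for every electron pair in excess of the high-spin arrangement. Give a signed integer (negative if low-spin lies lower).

Ligand charges: 2×(+0) from py and 4×(-1) from Cl⁻ sum to -4; with overall charge -2, Fe is +2.
Fe is in group 8, so Fe²⁺ is d⁶ (8 − 2 = 6).
High-spin d⁶ fills as t2g^4 e_g^2 with CFSE 4(−0.4) + 2(+0.6) = -0.4Δ_oct = -45 kJ/mol.
For low-spin the configuration is t2g^6 e_g^0: orbital energy -2.4 × 113 = -271 kJ/mol, and 2 additional pairs relative to high-spin add 674 kJ/mol, giving 403 kJ/mol.
The difference is 403 − (-45) = 448 kJ/mol, so high-spin lies lower.

448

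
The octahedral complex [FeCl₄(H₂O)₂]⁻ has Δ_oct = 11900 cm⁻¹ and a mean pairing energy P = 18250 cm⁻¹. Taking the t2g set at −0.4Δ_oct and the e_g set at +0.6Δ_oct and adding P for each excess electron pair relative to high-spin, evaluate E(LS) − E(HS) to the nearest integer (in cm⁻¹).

Ligand charges: 4×(-1) from Cl⁻ and 2×(+0) from H₂O sum to -4; with overall charge -1, Fe is +3.
Fe sits in group 8; removing 3 electrons leaves Fe³⁺ with 8 − 3 = 5 d electrons.
High-spin: t2g^3 e_g^2, CFSE = 0.0Δ_oct = 0 cm⁻¹.
Low-spin: t2g^5 e_g^0, orbital CFSE = -2.0Δ_oct = -23800 cm⁻¹; plus 2 excess pairs × P = +36500 cm⁻¹; total 12700 cm⁻¹.
E(LS) − E(HS) = 12700 − (0) = 12700 cm⁻¹.

12700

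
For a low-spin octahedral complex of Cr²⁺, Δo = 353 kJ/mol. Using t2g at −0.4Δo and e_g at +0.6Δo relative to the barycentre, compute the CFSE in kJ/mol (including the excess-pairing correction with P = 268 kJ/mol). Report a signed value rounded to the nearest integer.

Group 6 minus oxidation state +2 gives a d⁴ configuration for Cr²⁺.
Electron filling gives t2g^4 e_g^0.
The orbital stabilization is -1.6Δo = -1.6 × 353 = -565 kJ/mol.
Relative to high-spin t2g^3 e_g^1 (0 paired), the low-spin configuration has 1 additional pair, contributing +1 × 268 = +268 kJ/mol.
Combining: -565 + 268 = -297 kJ/mol.

-297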